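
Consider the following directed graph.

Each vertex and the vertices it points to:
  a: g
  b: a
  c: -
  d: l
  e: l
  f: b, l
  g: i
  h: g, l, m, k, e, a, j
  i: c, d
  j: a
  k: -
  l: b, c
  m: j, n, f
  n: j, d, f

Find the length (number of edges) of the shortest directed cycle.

6

For each vertex v, BFS finds the shortest path from v back to v.
The shortest such closed walk is g → i → d → l → b → a → g, length 6.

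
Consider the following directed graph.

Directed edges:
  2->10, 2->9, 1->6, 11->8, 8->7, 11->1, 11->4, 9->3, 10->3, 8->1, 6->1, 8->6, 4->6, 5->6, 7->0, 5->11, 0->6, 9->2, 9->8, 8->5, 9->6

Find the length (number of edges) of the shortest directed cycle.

2

For each vertex v, BFS finds the shortest path from v back to v.
The shortest such closed walk is 9 → 2 → 9, length 2.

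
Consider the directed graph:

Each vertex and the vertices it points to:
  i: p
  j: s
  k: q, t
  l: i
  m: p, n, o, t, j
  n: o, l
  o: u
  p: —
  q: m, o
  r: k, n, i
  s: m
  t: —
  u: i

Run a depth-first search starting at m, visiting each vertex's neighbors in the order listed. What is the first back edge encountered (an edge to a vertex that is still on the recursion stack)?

DFS from m (visiting each vertex's neighbors in the order listed); mark gray on enter, black on exit:
m gray
  p gray
  p black
  n gray
    o gray
      u gray
        i gray
          i→p: p black — skip
        i black
      u black
    o black
    l gray
      l→i: i black — skip
    l black
  n black
  m→o: o black — skip
  t gray
  t black
  j gray
    s gray
      s→m: m is gray → back edge
First back edge: s → m.

s->m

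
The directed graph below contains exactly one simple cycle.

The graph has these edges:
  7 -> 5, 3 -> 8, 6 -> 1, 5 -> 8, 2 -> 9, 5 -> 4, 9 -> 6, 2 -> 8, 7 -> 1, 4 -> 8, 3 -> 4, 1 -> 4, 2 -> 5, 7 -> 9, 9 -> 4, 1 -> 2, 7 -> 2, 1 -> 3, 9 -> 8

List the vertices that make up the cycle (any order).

1, 2, 6, 9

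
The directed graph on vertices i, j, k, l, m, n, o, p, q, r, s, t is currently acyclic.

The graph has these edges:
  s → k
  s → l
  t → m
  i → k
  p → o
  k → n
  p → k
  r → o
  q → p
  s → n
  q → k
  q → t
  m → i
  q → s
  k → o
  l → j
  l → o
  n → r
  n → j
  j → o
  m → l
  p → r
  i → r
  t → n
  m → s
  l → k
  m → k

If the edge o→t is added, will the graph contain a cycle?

Adding o→t creates a cycle iff t can already reach o.
Path from t: t → m → k → o.
So t → … → o → t is a cycle.

Yes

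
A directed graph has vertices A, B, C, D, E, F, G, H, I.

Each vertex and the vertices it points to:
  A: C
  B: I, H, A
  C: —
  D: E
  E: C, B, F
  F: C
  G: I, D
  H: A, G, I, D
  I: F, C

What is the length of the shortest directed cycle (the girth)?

For each vertex v, BFS finds the shortest path from v back to v.
The shortest such closed walk is B → H → D → E → B, length 4.

4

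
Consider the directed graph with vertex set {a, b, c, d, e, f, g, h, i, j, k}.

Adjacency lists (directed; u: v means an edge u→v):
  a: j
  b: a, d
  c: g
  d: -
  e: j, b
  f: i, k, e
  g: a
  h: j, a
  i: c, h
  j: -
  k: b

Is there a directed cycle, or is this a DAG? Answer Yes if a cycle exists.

No

DFS with white/gray/black marking, starting from b:
b gray
  a gray
    j gray
    j black
  a black
  d gray
  d black
b black
c gray
  g gray
    g→a: a black — skip
  g black
c black
e gray
  e→j: j black — skip
  e→b: b black — skip
e black
f gray
  i gray
    i→c: c black — skip
    h gray
      h→j: j black — skip
      h→a: a black — skip
    h black
  i black
  k gray
    k→b: b black — skip
  k black
  f→e: e black — skip
f black
Every edge goes to a white or black vertex — no back edge, so the graph is acyclic.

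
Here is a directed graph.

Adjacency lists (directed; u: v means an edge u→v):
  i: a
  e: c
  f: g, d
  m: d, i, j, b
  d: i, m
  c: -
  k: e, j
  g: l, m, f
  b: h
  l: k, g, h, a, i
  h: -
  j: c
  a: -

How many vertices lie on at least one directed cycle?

5

A vertex is on a directed cycle iff it belongs to a strongly connected component of size ≥ 2 (or has a self-loop).
The vertices on cycles are {d, f, g, l, m} — 5 in total.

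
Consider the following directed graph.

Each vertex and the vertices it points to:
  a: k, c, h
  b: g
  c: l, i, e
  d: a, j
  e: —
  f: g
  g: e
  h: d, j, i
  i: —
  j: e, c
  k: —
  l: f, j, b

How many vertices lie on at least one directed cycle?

6

A vertex is on a directed cycle iff it belongs to a strongly connected component of size ≥ 2 (or has a self-loop).
The vertices on cycles are {a, c, d, h, j, l} — 6 in total.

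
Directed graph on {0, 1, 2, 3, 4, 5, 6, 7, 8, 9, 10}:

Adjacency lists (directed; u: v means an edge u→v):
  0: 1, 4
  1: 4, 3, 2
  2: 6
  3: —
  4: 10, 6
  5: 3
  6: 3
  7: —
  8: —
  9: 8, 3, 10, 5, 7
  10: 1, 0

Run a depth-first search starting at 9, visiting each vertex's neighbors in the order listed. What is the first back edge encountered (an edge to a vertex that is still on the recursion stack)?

DFS from 9 (visiting each vertex's neighbors in the order listed); mark gray on enter, black on exit:
9 gray
  8 gray
  8 black
  3 gray
  3 black
  10 gray
    1 gray
      4 gray
        4→10: 10 is gray → back edge
First back edge: 4 → 10.

4→10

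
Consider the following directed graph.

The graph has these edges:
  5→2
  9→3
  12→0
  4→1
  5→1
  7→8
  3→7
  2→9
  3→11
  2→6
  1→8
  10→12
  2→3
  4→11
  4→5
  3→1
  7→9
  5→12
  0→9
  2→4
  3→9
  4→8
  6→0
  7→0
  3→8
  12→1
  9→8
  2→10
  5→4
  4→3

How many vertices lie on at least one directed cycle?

7

A vertex is on a directed cycle iff it belongs to a strongly connected component of size ≥ 2 (or has a self-loop).
The vertices on cycles are {0, 2, 3, 4, 5, 7, 9} — 7 in total.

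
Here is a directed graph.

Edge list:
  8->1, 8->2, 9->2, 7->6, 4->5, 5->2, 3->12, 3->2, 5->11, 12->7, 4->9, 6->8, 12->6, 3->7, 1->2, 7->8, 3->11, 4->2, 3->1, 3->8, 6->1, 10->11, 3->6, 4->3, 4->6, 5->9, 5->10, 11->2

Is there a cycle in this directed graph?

No

DFS with white/gray/black marking, starting from 11:
11 gray
  2 gray
  2 black
11 black
1 gray
  1→2: 2 black — skip
1 black
3 gray
  3→1: 1 black — skip
  8 gray
    8→1: 1 black — skip
    8→2: 2 black — skip
  8 black
  7 gray
    6 gray
      6→8: 8 black — skip
      6→1: 1 black — skip
    6 black
    7→8: 8 black — skip
  7 black
  3→11: 11 black — skip
  3→2: 2 black — skip
  12 gray
    12→7: 7 black — skip
    12→6: 6 black — skip
  12 black
  3→6: 6 black — skip
3 black
4 gray
  5 gray
    10 gray
      10→11: 11 black — skip
    10 black
    5→2: 2 black — skip
    5→11: 11 black — skip
    9 gray
      9→2: 2 black — skip
    9 black
  5 black
  4→3: 3 black — skip
  4→9: 9 black — skip
  4→2: 2 black — skip
  4→6: 6 black — skip
4 black
Every edge goes to a white or black vertex — no back edge, so the graph is acyclic.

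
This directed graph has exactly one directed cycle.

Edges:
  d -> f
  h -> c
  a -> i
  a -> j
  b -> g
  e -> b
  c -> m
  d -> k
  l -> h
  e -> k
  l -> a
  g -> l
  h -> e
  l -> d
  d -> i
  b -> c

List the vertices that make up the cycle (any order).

b, e, g, h, l

DFS with gray/black marking from l:
l gray
  a gray
    j gray
    j black
    i gray
    i black
  a black
  d gray
    d→i: i black — skip
    k gray
    k black
    f gray
    f black
  d black
  h gray
    c gray
      m gray
      m black
    c black
    e gray
      b gray
        b→c: c black — skip
        g gray
          g→l: l is gray → back edge
Back edge closes the cycle l → h → e → b → g → l; its vertices are {b, e, g, h, l}.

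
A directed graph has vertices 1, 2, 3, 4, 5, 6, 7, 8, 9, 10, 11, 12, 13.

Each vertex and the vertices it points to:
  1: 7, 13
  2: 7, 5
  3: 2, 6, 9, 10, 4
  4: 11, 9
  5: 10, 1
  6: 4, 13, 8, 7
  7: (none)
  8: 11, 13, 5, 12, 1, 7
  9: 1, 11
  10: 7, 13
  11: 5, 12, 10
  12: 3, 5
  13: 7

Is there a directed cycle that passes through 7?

7 lies on a cycle iff there is a path from 7 back to itself.
Exploring from 7, it never reaches itself; equivalently, its strongly connected component is a singleton.

No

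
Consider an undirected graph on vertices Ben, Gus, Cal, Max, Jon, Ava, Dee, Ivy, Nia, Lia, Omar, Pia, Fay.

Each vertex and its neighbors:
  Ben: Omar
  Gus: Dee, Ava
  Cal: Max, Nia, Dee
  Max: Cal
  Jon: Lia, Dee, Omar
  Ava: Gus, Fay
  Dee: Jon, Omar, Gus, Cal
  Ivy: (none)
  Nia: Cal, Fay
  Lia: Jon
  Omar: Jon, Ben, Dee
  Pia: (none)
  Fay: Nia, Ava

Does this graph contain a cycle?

DFS, tracking each vertex's parent; an edge to a visited non-parent vertex closes a cycle.
Start from Pia:
visit Pia (parent –)
visit Ben (parent –)
  visit Omar (parent Ben)
    visit Jon (parent Omar)
      visit Lia (parent Jon)
        Lia–Jon: parent, skip
      visit Dee (parent Jon)
        Dee–Jon: parent, skip
        Dee–Omar: Omar visited and ≠ parent → cycle
Cycle: Omar – Jon – Dee – Omar.

Yes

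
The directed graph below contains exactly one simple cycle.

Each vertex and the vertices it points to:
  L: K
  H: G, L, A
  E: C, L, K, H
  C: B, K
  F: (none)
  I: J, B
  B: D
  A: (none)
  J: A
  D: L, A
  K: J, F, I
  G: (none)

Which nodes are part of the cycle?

DFS with gray/black marking from K:
K gray
  J gray
    A gray
    A black
  J black
  F gray
  F black
  I gray
    I→J: J black — skip
    B gray
      D gray
        L gray
          L→K: K is gray → back edge
Back edge closes the cycle K → I → B → D → L → K; its vertices are {B, D, I, K, L}.

B, D, I, K, L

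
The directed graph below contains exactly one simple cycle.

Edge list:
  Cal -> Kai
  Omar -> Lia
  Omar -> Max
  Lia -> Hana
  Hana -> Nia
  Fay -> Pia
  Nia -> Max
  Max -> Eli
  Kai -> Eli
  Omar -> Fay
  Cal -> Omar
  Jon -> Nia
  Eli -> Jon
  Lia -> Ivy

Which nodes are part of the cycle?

DFS with gray/black marking from Max:
Max gray
  Eli gray
    Jon gray
      Nia gray
        Nia→Max: Max is gray → back edge
Back edge closes the cycle Max → Eli → Jon → Nia → Max; its vertices are {Eli, Jon, Max, Nia}.

Eli, Jon, Max, Nia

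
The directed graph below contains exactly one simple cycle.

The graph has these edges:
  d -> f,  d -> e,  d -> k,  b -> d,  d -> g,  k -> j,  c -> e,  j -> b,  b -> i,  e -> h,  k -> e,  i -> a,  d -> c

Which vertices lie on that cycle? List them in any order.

b, d, j, k

DFS with gray/black marking from d:
d gray
  g gray
  g black
  c gray
    e gray
      h gray
      h black
    e black
  c black
  k gray
    k→e: e black — skip
    j gray
      b gray
        i gray
          a gray
          a black
        i black
        b→d: d is gray → back edge
Back edge closes the cycle d → k → j → b → d; its vertices are {b, d, j, k}.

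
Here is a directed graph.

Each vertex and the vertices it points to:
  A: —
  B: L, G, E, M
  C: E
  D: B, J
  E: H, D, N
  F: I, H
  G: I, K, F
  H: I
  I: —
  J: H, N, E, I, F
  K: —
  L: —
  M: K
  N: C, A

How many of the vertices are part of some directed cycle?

A vertex is on a directed cycle iff it belongs to a strongly connected component of size ≥ 2 (or has a self-loop).
The vertices on cycles are {B, C, D, E, J, N} — 6 in total.

6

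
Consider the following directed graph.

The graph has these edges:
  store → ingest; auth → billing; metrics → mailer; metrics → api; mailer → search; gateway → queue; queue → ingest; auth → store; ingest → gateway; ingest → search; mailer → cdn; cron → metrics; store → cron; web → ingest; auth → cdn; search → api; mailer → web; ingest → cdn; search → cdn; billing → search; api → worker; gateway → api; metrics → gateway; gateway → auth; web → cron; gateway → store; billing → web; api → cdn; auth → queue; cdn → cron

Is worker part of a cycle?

worker lies on a cycle iff there is a path from worker back to itself.
Exploring from worker, it never reaches itself; equivalently, its strongly connected component is a singleton.

No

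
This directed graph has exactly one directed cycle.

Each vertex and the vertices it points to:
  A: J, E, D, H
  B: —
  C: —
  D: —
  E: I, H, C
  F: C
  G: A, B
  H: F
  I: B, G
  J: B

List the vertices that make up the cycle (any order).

A, E, G, I

DFS with gray/black marking from A:
A gray
  J gray
    B gray
    B black
  J black
  E gray
    I gray
      I→B: B black — skip
      G gray
        G→A: A is gray → back edge
Back edge closes the cycle A → E → I → G → A; its vertices are {A, E, G, I}.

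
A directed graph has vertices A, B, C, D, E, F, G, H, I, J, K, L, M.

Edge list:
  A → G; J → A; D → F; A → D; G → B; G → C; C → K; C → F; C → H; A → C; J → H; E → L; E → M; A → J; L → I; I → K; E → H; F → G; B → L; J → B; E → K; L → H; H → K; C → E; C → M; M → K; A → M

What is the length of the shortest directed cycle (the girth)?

For each vertex v, BFS finds the shortest path from v back to v.
The shortest such closed walk is J → A → J, length 2.

2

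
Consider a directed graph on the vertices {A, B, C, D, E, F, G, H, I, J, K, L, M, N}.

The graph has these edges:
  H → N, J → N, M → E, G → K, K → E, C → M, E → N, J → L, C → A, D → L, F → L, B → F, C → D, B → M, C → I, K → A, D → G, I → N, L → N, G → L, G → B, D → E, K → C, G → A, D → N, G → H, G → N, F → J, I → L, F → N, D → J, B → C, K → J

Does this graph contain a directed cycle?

DFS with white/gray/black marking, starting from M:
M gray
  E gray
    N gray
    N black
  E black
M black
A gray
A black
B gray
  C gray
    C→A: A black — skip
    I gray
      L gray
        L→N: N black — skip
      L black
      I→N: N black — skip
    I black
    C→M: M black — skip
    D gray
      J gray
        J→L: L black — skip
        J→N: N black — skip
      J black
      G gray
        G→B: B is gray → back edge
Back edge found, so a cycle exists: B → C → D → G → B.

Yes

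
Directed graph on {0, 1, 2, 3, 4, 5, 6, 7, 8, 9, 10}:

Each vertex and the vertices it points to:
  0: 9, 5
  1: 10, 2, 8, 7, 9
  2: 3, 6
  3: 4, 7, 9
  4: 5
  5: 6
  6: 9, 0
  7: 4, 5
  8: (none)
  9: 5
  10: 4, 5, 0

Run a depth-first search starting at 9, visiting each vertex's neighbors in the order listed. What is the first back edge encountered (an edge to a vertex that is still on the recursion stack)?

6->9

DFS from 9 (visiting each vertex's neighbors in the order listed); mark gray on enter, black on exit:
9 gray
  5 gray
    6 gray
      6→9: 9 is gray → back edge
First back edge: 6 → 9.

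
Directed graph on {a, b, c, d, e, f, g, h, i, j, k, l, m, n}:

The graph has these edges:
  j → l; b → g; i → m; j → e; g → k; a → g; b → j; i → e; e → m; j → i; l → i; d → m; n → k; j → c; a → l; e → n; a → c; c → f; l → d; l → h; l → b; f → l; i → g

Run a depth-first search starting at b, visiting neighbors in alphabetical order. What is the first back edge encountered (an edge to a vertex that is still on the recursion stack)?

l→b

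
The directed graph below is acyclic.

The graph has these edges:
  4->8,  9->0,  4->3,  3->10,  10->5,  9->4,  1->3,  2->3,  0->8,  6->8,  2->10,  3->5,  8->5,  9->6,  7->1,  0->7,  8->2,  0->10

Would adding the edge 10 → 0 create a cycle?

Adding 10→0 creates a cycle iff 0 can already reach 10.
Path from 0: 0 → 10.
So 0 → … → 10 → 0 is a cycle.

Yes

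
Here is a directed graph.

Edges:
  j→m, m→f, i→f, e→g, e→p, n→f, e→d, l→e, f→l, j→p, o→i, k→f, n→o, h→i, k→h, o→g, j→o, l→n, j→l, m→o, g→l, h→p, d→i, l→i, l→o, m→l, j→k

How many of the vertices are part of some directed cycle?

8

A vertex is on a directed cycle iff it belongs to a strongly connected component of size ≥ 2 (or has a self-loop).
The vertices on cycles are {d, e, f, g, i, l, n, o} — 8 in total.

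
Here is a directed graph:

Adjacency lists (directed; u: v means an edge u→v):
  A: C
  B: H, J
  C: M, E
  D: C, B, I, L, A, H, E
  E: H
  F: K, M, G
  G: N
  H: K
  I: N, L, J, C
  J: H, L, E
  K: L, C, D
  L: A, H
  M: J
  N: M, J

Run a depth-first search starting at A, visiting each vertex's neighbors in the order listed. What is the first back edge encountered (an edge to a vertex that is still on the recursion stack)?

L→A

DFS from A (visiting each vertex's neighbors in the order listed); mark gray on enter, black on exit:
A gray
  C gray
    M gray
      J gray
        H gray
          K gray
            L gray
              L→A: A is gray → back edge
First back edge: L → A.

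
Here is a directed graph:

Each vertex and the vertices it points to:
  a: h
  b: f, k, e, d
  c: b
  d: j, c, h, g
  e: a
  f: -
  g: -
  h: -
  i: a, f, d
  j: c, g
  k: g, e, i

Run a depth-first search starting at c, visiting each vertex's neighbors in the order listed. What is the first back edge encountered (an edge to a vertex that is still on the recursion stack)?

j->c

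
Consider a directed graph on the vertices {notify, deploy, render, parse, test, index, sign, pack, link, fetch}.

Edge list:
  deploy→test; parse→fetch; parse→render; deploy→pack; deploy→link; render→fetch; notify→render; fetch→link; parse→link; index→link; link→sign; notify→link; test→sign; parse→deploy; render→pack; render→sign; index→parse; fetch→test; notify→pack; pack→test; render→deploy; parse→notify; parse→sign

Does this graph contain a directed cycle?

No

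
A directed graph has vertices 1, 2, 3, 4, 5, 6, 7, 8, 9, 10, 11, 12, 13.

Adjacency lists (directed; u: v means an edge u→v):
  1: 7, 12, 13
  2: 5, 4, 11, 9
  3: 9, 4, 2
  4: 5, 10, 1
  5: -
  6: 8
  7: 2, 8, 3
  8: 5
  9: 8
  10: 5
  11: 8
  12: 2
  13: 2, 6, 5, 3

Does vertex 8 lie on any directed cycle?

No

8 lies on a cycle iff there is a path from 8 back to itself.
Exploring from 8, it never reaches itself; equivalently, its strongly connected component is a singleton.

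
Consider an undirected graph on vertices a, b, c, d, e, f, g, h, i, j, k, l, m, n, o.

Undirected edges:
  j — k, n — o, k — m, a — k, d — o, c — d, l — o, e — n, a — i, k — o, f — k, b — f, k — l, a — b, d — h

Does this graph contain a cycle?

DFS, tracking each vertex's parent; an edge to a visited non-parent vertex closes a cycle.
Start from h:
visit h (parent –)
  visit d (parent h)
    d–h: parent, skip
    visit c (parent d)
      c–d: parent, skip
    visit o (parent d)
      visit n (parent o)
        visit e (parent n)
          e–n: parent, skip
        n–o: parent, skip
      visit k (parent o)
        visit m (parent k)
          m–k: parent, skip
        visit l (parent k)
          l–o: o visited and ≠ parent → cycle
Cycle: o – k – l – o.

Yes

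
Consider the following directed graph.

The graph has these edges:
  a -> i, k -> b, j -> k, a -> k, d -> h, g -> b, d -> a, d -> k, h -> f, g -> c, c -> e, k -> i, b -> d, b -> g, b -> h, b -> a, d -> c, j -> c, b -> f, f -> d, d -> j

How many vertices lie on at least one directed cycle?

A vertex is on a directed cycle iff it belongs to a strongly connected component of size ≥ 2 (or has a self-loop).
The vertices on cycles are {a, b, d, f, g, h, j, k} — 8 in total.

8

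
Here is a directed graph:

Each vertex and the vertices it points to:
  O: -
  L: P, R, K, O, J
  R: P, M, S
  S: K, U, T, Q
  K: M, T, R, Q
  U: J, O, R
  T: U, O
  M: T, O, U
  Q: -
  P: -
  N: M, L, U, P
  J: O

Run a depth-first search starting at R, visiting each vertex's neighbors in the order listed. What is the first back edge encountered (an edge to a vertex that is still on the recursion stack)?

DFS from R (visiting each vertex's neighbors in the order listed); mark gray on enter, black on exit:
R gray
  P gray
  P black
  M gray
    T gray
      U gray
        J gray
          O gray
          O black
        J black
        U→O: O black — skip
        U→R: R is gray → back edge
First back edge: U → R.

U->R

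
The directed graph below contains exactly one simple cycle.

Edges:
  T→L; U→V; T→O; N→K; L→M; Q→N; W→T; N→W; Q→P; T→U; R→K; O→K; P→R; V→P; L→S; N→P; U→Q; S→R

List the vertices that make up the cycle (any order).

N, Q, T, U, W

DFS with gray/black marking from T:
T gray
  L gray
    S gray
      R gray
        K gray
        K black
      R black
    S black
    M gray
    M black
  L black
  O gray
    O→K: K black — skip
  O black
  U gray
    Q gray
      P gray
        P→R: R black — skip
      P black
      N gray
        N→P: P black — skip
        N→K: K black — skip
        W gray
          W→T: T is gray → back edge
Back edge closes the cycle T → U → Q → N → W → T; its vertices are {N, Q, T, U, W}.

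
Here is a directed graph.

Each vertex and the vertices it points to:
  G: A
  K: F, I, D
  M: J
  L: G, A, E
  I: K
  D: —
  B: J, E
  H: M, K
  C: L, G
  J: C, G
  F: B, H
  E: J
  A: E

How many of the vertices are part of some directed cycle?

10

A vertex is on a directed cycle iff it belongs to a strongly connected component of size ≥ 2 (or has a self-loop).
The vertices on cycles are {A, C, E, F, G, H, I, J, K, L} — 10 in total.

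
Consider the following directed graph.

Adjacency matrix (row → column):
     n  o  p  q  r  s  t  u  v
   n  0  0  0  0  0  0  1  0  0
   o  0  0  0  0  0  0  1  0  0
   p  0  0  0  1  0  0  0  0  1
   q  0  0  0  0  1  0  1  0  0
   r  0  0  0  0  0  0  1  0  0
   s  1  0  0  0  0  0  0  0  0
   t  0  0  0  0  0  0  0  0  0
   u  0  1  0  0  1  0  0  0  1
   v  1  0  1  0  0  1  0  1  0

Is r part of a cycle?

No

r lies on a cycle iff there is a path from r back to itself.
Exploring from r, it never reaches itself; equivalently, its strongly connected component is a singleton.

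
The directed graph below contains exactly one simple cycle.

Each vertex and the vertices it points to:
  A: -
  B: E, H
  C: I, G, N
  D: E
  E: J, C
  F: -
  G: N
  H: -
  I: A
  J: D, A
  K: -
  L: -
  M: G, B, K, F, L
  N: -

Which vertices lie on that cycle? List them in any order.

DFS with gray/black marking from E:
E gray
  J gray
    D gray
      D→E: E is gray → back edge
Back edge closes the cycle E → J → D → E; its vertices are {D, E, J}.

D, E, J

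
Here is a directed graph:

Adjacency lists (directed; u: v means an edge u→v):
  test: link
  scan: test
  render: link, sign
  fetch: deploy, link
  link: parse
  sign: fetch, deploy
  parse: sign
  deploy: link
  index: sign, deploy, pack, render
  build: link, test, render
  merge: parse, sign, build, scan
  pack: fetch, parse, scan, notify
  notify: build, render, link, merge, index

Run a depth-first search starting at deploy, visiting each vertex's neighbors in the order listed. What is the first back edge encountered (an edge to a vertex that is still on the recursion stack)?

DFS from deploy (visiting each vertex's neighbors in the order listed); mark gray on enter, black on exit:
deploy gray
  link gray
    parse gray
      sign gray
        fetch gray
          fetch→deploy: deploy is gray → back edge
First back edge: fetch → deploy.

fetch->deploy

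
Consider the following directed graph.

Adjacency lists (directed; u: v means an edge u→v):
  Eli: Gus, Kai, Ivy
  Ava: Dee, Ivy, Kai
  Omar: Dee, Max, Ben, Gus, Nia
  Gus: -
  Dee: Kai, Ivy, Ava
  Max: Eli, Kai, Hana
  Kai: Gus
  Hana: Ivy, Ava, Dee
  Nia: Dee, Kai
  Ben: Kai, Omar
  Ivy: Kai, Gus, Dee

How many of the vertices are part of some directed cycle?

A vertex is on a directed cycle iff it belongs to a strongly connected component of size ≥ 2 (or has a self-loop).
The vertices on cycles are {Ava, Ben, Dee, Ivy, Omar} — 5 in total.

5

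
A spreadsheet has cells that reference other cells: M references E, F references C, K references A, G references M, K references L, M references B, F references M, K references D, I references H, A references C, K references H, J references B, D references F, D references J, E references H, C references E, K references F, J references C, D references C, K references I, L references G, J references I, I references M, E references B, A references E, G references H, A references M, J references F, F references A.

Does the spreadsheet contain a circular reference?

No

DFS with white/gray/black marking, starting from H:
H gray
H black
A gray
  M gray
    E gray
      B gray
      B black
      E→H: H black — skip
    E black
    M→B: B black — skip
  M black
  C gray
    C→E: E black — skip
  C black
  A→E: E black — skip
A black
D gray
  D→C: C black — skip
  J gray
    J→B: B black — skip
    I gray
      I→M: M black — skip
      I→H: H black — skip
    I black
    F gray
      F→A: A black — skip
      F→C: C black — skip
      F→M: M black — skip
    F black
    J→C: C black — skip
  J black
  D→F: F black — skip
D black
G gray
  G→H: H black — skip
  G→M: M black — skip
G black
K gray
  K→H: H black — skip
  K→I: I black — skip
  K→A: A black — skip
  K→F: F black — skip
  L gray
    L→G: G black — skip
  L black
  K→D: D black — skip
K black
Every edge goes to a white or black vertex — no back edge, so the graph is acyclic.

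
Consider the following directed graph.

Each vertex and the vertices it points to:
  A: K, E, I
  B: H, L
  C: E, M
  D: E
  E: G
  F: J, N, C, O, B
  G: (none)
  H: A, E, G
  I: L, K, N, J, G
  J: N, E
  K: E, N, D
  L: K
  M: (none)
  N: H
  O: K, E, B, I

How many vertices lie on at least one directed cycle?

7

A vertex is on a directed cycle iff it belongs to a strongly connected component of size ≥ 2 (or has a self-loop).
The vertices on cycles are {A, H, I, J, K, L, N} — 7 in total.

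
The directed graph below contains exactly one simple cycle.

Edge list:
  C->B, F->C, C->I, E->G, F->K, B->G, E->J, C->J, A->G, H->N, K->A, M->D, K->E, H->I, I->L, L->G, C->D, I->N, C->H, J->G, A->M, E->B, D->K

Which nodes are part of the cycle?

A, D, K, M

DFS with gray/black marking from K:
K gray
  A gray
    G gray
    G black
    M gray
      D gray
        D→K: K is gray → back edge
Back edge closes the cycle K → A → M → D → K; its vertices are {A, D, K, M}.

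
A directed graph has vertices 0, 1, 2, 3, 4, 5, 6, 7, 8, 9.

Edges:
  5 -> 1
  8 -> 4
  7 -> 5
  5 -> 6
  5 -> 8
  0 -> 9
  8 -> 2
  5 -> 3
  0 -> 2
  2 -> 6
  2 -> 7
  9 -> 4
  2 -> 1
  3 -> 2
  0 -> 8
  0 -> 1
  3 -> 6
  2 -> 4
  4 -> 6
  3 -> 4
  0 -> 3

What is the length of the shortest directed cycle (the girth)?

For each vertex v, BFS finds the shortest path from v back to v.
The shortest such closed walk is 2 → 7 → 5 → 3 → 2, length 4.

4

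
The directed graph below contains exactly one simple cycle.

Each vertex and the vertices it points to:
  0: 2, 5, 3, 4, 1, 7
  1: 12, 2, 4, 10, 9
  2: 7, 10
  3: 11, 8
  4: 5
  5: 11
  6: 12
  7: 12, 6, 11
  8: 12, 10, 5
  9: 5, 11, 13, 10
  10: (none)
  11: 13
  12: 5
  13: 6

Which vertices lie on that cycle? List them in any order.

DFS with gray/black marking from 13:
13 gray
  6 gray
    12 gray
      5 gray
        11 gray
          11→13: 13 is gray → back edge
Back edge closes the cycle 13 → 6 → 12 → 5 → 11 → 13; its vertices are {5, 6, 11, 12, 13}.

5, 6, 11, 12, 13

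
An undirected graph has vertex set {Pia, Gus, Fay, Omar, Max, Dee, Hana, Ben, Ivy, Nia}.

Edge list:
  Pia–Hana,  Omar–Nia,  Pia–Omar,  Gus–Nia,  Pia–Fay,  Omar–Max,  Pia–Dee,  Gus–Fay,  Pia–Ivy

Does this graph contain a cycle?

Yes

DFS, tracking each vertex's parent; an edge to a visited non-parent vertex closes a cycle.
Start from Omar:
visit Omar (parent –)
  visit Pia (parent Omar)
    Pia–Omar: parent, skip
    visit Ivy (parent Pia)
      Ivy–Pia: parent, skip
    visit Dee (parent Pia)
      Dee–Pia: parent, skip
    visit Hana (parent Pia)
      Hana–Pia: parent, skip
    visit Fay (parent Pia)
      visit Gus (parent Fay)
        visit Nia (parent Gus)
          Nia–Gus: parent, skip
          Nia–Omar: Omar visited and ≠ parent → cycle
Cycle: Omar – Pia – Fay – Gus – Nia – Omar.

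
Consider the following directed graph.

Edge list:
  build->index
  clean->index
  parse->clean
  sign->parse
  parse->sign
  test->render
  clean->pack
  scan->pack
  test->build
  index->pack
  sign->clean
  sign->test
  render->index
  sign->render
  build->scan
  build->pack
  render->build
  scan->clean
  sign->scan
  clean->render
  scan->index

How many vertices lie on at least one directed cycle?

A vertex is on a directed cycle iff it belongs to a strongly connected component of size ≥ 2 (or has a self-loop).
The vertices on cycles are {scan, sign, build, clean, parse, render} — 6 in total.

6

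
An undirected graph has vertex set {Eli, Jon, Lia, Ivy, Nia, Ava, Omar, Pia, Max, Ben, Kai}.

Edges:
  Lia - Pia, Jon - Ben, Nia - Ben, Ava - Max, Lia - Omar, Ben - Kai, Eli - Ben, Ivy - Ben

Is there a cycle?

No

DFS, tracking each vertex's parent; an edge to a visited non-parent vertex closes a cycle.
Start from Max:
visit Max (parent –)
  visit Ava (parent Max)
    Ava–Max: parent, skip
visit Eli (parent –)
  visit Ben (parent Eli)
    visit Kai (parent Ben)
      Kai–Ben: parent, skip
    visit Ivy (parent Ben)
      Ivy–Ben: parent, skip
    visit Jon (parent Ben)
      Jon–Ben: parent, skip
    Ben–Eli: parent, skip
    visit Nia (parent Ben)
      Nia–Ben: parent, skip
visit Lia (parent –)
  visit Pia (parent Lia)
    Pia–Lia: parent, skip
  visit Omar (parent Lia)
    Omar–Lia: parent, skip
No non-parent visited neighbor found — the graph is a forest.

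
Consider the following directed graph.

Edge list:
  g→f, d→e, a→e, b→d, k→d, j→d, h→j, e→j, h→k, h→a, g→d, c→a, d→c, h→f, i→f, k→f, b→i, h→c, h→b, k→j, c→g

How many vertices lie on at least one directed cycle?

A vertex is on a directed cycle iff it belongs to a strongly connected component of size ≥ 2 (or has a self-loop).
The vertices on cycles are {a, c, d, e, g, j} — 6 in total.

6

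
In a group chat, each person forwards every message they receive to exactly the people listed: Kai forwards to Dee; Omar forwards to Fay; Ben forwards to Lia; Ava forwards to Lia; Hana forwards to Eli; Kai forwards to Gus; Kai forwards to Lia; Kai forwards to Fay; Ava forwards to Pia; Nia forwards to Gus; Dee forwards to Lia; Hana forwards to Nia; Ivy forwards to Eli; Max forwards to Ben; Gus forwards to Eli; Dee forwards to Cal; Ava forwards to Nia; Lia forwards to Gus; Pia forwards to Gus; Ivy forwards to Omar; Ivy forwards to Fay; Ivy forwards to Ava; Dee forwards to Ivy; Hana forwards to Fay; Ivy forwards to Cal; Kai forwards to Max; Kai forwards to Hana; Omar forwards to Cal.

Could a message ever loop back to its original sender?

No

DFS with white/gray/black marking, starting from Fay:
Fay gray
Fay black
Ava gray
  Nia gray
    Gus gray
      Eli gray
      Eli black
    Gus black
  Nia black
  Lia gray
    Lia→Gus: Gus black — skip
  Lia black
  Pia gray
    Pia→Gus: Gus black — skip
  Pia black
Ava black
Omar gray
  Omar→Fay: Fay black — skip
  Cal gray
  Cal black
Omar black
Max gray
  Ben gray
    Ben→Lia: Lia black — skip
  Ben black
Max black
Ivy gray
  Ivy→Cal: Cal black — skip
  Ivy→Fay: Fay black — skip
  Ivy→Eli: Eli black — skip
  Ivy→Ava: Ava black — skip
  Ivy→Omar: Omar black — skip
Ivy black
Hana gray
  Hana→Fay: Fay black — skip
  Hana→Nia: Nia black — skip
  Hana→Eli: Eli black — skip
Hana black
Kai gray
  Kai→Lia: Lia black — skip
  Kai→Max: Max black — skip
  Kai→Hana: Hana black — skip
  Kai→Gus: Gus black — skip
  Kai→Fay: Fay black — skip
  Dee gray
    Dee→Cal: Cal black — skip
    Dee→Ivy: Ivy black — skip
    Dee→Lia: Lia black — skip
  Dee black
Kai black
Every edge goes to a white or black vertex — no back edge, so the graph is acyclic.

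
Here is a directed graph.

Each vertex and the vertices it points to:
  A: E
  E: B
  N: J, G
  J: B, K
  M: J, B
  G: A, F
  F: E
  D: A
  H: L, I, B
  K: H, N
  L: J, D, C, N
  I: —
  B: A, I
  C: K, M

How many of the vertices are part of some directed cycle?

A vertex is on a directed cycle iff it belongs to a strongly connected component of size ≥ 2 (or has a self-loop).
The vertices on cycles are {A, B, C, E, H, J, K, L, M, N} — 10 in total.

10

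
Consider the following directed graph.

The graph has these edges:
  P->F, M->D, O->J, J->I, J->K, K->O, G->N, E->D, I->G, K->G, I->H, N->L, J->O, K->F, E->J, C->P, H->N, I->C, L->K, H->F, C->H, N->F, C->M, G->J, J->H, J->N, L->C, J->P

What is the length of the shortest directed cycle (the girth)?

For each vertex v, BFS finds the shortest path from v back to v.
The shortest such closed walk is J → O → J, length 2.

2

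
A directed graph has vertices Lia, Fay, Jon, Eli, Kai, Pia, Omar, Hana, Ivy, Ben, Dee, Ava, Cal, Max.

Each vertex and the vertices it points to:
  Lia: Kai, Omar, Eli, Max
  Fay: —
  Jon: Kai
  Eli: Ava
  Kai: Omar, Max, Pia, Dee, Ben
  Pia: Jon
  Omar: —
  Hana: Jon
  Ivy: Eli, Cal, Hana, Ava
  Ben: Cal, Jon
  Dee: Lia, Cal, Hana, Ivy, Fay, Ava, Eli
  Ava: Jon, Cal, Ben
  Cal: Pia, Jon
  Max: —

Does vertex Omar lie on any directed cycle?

Omar lies on a cycle iff there is a path from Omar back to itself.
Exploring from Omar, it never reaches itself; equivalently, its strongly connected component is a singleton.

No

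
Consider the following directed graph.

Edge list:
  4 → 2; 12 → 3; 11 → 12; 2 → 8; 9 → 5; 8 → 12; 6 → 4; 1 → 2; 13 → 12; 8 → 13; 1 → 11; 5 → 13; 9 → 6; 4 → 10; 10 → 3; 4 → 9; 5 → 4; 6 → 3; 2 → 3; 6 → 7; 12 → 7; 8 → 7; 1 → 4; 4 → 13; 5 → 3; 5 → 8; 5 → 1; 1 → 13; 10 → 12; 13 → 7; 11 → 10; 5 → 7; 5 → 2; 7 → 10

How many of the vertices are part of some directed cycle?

8

A vertex is on a directed cycle iff it belongs to a strongly connected component of size ≥ 2 (or has a self-loop).
The vertices on cycles are {1, 4, 5, 6, 7, 9, 10, 12} — 8 in total.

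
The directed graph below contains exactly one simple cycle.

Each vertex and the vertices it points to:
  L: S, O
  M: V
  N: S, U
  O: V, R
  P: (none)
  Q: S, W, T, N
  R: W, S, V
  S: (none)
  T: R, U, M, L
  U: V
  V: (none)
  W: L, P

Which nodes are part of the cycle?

L, O, R, W

DFS with gray/black marking from W:
W gray
  L gray
    S gray
    S black
    O gray
      V gray
      V black
      R gray
        R→W: W is gray → back edge
Back edge closes the cycle W → L → O → R → W; its vertices are {L, O, R, W}.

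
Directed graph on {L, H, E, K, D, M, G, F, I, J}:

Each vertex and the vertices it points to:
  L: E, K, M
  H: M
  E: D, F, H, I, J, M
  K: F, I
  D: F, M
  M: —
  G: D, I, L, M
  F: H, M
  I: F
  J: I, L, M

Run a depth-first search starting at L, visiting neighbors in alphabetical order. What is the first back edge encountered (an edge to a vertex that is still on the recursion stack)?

DFS from L (visiting neighbors in alphabetical order); mark gray on enter, black on exit:
L gray
  E gray
    D gray
      F gray
        H gray
          M gray
          M black
        H black
        F→M: M black — skip
      F black
      D→M: M black — skip
    D black
    E→F: F black — skip
    E→H: H black — skip
    I gray
      I→F: F black — skip
    I black
    J gray
      J→I: I black — skip
      J→L: L is gray → back edge
First back edge: J → L.

J->L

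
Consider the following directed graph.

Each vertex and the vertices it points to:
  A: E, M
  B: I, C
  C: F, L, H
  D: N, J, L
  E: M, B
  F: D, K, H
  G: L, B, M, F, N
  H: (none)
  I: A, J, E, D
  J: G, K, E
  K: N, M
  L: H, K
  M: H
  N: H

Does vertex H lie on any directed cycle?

No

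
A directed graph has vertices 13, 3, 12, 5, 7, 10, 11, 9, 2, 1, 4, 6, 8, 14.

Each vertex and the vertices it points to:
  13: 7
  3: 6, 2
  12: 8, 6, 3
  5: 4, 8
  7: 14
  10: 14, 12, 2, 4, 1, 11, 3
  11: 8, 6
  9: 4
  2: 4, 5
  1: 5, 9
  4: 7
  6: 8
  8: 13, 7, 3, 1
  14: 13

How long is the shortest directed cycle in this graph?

For each vertex v, BFS finds the shortest path from v back to v.
The shortest such closed walk is 1 → 5 → 8 → 1, length 3.

3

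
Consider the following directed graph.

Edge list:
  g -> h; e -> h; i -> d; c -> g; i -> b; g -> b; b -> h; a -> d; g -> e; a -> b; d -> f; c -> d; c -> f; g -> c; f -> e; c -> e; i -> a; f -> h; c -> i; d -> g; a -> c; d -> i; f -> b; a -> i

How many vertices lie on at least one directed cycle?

5

A vertex is on a directed cycle iff it belongs to a strongly connected component of size ≥ 2 (or has a self-loop).
The vertices on cycles are {a, c, d, g, i} — 5 in total.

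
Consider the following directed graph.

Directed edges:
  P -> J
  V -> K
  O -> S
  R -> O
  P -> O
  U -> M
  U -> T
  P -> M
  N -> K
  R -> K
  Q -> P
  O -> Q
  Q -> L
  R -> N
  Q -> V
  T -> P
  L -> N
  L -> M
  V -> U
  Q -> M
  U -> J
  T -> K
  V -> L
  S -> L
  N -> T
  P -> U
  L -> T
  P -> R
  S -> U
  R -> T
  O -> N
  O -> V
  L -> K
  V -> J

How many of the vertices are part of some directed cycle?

10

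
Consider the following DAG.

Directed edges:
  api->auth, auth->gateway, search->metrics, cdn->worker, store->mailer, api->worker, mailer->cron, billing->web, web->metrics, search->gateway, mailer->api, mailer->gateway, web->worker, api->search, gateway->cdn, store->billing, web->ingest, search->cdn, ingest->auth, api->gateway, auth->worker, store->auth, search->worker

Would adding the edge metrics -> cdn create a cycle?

Adding metrics→cdn creates a cycle iff cdn can already reach metrics.
Explore from cdn: no path reaches metrics. The graph stays acyclic.

No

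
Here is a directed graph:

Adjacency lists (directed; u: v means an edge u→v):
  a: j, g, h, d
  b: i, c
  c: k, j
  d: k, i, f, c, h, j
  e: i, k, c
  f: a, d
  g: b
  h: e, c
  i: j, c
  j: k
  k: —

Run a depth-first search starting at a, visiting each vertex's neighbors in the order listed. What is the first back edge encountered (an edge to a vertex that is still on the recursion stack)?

DFS from a (visiting each vertex's neighbors in the order listed); mark gray on enter, black on exit:
a gray
  j gray
    k gray
    k black
  j black
  g gray
    b gray
      i gray
        i→j: j black — skip
        c gray
          c→k: k black — skip
          c→j: j black — skip
        c black
      i black
      b→c: c black — skip
    b black
  g black
  h gray
    e gray
      e→i: i black — skip
      e→k: k black — skip
      e→c: c black — skip
    e black
    h→c: c black — skip
  h black
  d gray
    d→k: k black — skip
    d→i: i black — skip
    f gray
      f→a: a is gray → back edge
First back edge: f → a.

f→a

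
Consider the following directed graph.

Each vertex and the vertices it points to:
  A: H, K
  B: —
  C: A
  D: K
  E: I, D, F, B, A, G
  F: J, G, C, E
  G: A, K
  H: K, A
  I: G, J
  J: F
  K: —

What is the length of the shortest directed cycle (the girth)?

For each vertex v, BFS finds the shortest path from v back to v.
The shortest such closed walk is E → F → E, length 2.

2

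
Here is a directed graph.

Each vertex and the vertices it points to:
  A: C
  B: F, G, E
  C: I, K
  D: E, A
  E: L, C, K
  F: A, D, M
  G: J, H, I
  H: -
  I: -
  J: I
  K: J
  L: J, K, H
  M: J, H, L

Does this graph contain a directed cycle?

DFS with white/gray/black marking, starting from B:
B gray
  F gray
    A gray
      C gray
        I gray
        I black
        K gray
          J gray
            J→I: I black — skip
          J black
        K black
      C black
    A black
    D gray
      E gray
        L gray
          L→J: J black — skip
          L→K: K black — skip
          H gray
          H black
        L black
        E→C: C black — skip
        E→K: K black — skip
      E black
      D→A: A black — skip
    D black
    M gray
      M→J: J black — skip
      M→H: H black — skip
      M→L: L black — skip
    M black
  F black
  G gray
    G→J: J black — skip
    G→H: H black — skip
    G→I: I black — skip
  G black
  B→E: E black — skip
B black
Every edge goes to a white or black vertex — no back edge, so the graph is acyclic.

No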